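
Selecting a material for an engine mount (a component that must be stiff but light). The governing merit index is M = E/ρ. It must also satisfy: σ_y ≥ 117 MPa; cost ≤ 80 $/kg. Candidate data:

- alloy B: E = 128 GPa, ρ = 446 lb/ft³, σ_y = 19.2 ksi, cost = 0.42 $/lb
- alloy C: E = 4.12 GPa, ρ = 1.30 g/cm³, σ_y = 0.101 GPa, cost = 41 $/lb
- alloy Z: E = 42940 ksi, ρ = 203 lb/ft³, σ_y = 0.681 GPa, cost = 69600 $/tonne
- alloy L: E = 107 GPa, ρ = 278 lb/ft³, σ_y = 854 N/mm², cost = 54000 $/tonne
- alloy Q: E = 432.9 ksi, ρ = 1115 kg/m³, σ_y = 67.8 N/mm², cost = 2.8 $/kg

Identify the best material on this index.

alloy Z

Screen on constraints: σ_y ≥ 117 MPa; cost ≤ 80 $/kg. Survivors: alloy B, alloy Z, alloy L.
After converting to SI:
  alloy B: E = 128.0 GPa, ρ = 7144 kg/m³
  alloy Z: E = 296.1 GPa, ρ = 3252 kg/m³
  alloy L: E = 107.0 GPa, ρ = 4453 kg/m³
  alloy Z: M = 91.0 MN·m/kg
  alloy L: M = 24.0 MN·m/kg
  alloy B: M = 17.9 MN·m/kg
Alloy Z has the largest M.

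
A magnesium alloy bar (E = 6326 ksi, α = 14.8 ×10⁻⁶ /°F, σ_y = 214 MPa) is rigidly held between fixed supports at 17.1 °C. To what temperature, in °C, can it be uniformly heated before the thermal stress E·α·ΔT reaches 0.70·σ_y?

E = 6326 ksi = 43.62 GPa.
α = 14.8×10⁻⁶/°F × 9/5 = 26.6×10⁻⁶/K.
E·α·ΔT = 149.8 MPa ⇒ ΔT = 149.8 / (43.62×10³ × 26.6×10⁻⁶) = 128.9 K.
T = 17.1 + 128.9 = 146.0 °C.

146 °C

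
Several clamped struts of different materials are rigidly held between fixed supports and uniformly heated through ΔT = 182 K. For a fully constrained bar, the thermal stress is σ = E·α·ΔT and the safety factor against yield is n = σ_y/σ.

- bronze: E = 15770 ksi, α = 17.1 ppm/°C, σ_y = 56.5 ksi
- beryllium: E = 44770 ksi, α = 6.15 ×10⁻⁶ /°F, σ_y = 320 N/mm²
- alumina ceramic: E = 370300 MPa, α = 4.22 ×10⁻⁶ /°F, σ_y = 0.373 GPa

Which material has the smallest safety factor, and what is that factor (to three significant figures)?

In consistent units (E in GPa, α in ×10⁻⁶/K, σ_y in MPa):
  bronze: E = 108.7, α = 17.1, σ_y = 389.6 → σ = 338 MPa, n = 1.15
  beryllium: E = 308.7, α = 11.1, σ_y = 320.0 → σ = 622 MPa, n = 0.515
  alumina ceramic: E = 370.3, α = 7.60, σ_y = 373.0 → σ = 512 MPa, n = 0.729
Smallest n: beryllium with n = 0.515.

beryllium, n = 0.515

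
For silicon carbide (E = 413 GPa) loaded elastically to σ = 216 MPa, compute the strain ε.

5.23×10⁻⁴

ε = σ/E = 216 / 413000 = 5.23×10⁻⁴.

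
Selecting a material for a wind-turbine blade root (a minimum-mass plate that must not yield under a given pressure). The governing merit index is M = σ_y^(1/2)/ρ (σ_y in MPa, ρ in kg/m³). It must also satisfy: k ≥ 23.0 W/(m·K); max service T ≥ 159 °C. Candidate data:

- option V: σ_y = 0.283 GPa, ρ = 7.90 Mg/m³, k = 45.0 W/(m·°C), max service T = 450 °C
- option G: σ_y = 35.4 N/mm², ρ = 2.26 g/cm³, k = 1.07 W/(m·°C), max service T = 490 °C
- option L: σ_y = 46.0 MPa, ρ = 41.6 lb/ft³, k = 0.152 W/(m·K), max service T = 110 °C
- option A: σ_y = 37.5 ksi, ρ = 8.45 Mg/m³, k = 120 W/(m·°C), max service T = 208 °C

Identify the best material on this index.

Screen on constraints: k ≥ 23.0 W/(m·K); max service T ≥ 159 °C. Survivors: option V, option A.
Convert each candidate to consistent units, then evaluate M:
  option V: σ_y = 283.0 MPa, ρ = 7900 kg/m³
  option A: σ_y = 258.6 MPa, ρ = 8450 kg/m³
  option V: M = 2.13×10⁻³
  option A: M = 1.90×10⁻³
Option V ranks first.

option V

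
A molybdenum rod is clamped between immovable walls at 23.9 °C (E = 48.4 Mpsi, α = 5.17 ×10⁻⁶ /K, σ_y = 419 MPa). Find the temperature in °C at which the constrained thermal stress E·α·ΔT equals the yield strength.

267 °C

E = 48.4 Mpsi = 333.7 GPa.
E·α·ΔT = 419.0 MPa ⇒ ΔT = 419.0 / (333.7×10³ × 5.17×10⁻⁶) = 242.9 K.
T = 23.9 + 242.9 = 266.8 °C.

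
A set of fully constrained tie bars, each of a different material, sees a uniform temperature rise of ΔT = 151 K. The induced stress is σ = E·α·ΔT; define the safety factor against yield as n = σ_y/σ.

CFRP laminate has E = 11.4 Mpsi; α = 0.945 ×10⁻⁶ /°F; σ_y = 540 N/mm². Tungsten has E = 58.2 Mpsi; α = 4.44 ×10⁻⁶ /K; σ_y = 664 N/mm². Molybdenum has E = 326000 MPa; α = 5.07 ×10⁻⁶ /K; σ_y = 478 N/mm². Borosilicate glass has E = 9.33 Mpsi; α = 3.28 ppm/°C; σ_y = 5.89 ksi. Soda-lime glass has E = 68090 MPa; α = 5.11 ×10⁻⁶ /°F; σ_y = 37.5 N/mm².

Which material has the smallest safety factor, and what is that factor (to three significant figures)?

soda-lime glass, n = 0.397

Per material, after unit conversion:
  CFRP laminate: E = 78.60, α = 1.70, σ_y = 540.0 → σ = 20.2 MPa, n = 26.7
  tungsten: E = 401.3, α = 4.44, σ_y = 664.0 → σ = 269 MPa, n = 2.47
  molybdenum: E = 326.0, α = 5.07, σ_y = 478.0 → σ = 250 MPa, n = 1.92
  borosilicate glass: E = 64.33, α = 3.28, σ_y = 40.61 → σ = 31.9 MPa, n = 1.27
  soda-lime glass: E = 68.09, α = 9.20, σ_y = 37.50 → σ = 94.6 MPa, n = 0.397
Soda-lime glass has the lowest safety factor, n = 0.397.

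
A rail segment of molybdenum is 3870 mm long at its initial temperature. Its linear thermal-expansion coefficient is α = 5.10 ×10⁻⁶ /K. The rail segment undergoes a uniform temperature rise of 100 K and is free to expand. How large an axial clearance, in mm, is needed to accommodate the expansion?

ΔL = α·L₀·ΔT = 5.10×10⁻⁶ × 3870 mm × 100.0 K = 1.97 mm.

1.97 mm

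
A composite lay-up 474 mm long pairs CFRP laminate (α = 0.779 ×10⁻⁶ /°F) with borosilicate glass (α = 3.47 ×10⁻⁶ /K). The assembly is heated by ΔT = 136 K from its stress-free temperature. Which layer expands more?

CFRP laminate: α = 0.779×10⁻⁶/°F × 9/5 = 1.40×10⁻⁶/K.
α(CFRP laminate) = 1.40×10⁻⁶/K vs α(borosilicate glass) = 3.47×10⁻⁶/K.
Higher α expands more for the same ΔT: borosilicate glass.

borosilicate glass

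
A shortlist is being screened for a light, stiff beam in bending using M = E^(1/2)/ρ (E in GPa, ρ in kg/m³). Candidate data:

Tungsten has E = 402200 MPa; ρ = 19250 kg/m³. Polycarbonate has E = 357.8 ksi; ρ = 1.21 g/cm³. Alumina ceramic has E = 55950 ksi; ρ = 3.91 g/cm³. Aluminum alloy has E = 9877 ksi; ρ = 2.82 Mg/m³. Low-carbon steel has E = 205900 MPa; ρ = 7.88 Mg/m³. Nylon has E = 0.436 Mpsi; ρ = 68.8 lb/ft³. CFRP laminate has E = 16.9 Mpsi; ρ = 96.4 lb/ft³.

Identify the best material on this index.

CFRP laminate

After converting to SI:
  tungsten: E = 402.2 GPa, ρ = 19250 kg/m³
  polycarbonate: E = 2.467 GPa, ρ = 1210 kg/m³
  alumina ceramic: E = 385.8 GPa, ρ = 3910 kg/m³
  aluminum alloy: E = 68.10 GPa, ρ = 2820 kg/m³
  low-carbon steel: E = 205.9 GPa, ρ = 7880 kg/m³
  nylon: E = 3.006 GPa, ρ = 1102 kg/m³
  CFRP laminate: E = 116.5 GPa, ρ = 1544 kg/m³
  CFRP laminate: M = 6.99×10⁻³
  alumina ceramic: M = 5.02×10⁻³
  aluminum alloy: M = 2.93×10⁻³
  low-carbon steel: M = 1.82×10⁻³
  nylon: M = 1.57×10⁻³
  polycarbonate: M = 1.30×10⁻³
  tungsten: M = 1.04×10⁻³
The maximum is for CFRP laminate.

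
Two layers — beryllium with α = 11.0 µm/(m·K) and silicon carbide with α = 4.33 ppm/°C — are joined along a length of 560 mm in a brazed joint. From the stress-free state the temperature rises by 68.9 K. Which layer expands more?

α(beryllium) = 11.0×10⁻⁶/K vs α(silicon carbide) = 4.33×10⁻⁶/K.
Higher α expands more for the same ΔT: beryllium.

beryllium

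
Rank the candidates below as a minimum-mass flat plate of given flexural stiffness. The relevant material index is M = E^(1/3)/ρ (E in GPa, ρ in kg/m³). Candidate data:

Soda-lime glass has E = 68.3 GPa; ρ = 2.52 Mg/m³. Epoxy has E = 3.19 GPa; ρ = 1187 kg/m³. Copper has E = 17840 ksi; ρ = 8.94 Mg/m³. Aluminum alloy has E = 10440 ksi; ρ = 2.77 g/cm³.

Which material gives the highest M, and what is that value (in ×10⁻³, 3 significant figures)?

Putting every candidate on a common basis:
  soda-lime glass: E = 68.30 GPa, ρ = 2520 kg/m³
  epoxy: E = 3.190 GPa, ρ = 1187 kg/m³
  copper: E = 123.0 GPa, ρ = 8940 kg/m³
  aluminum alloy: E = 71.98 GPa, ρ = 2770 kg/m³
  soda-lime glass: M = 1.62×10⁻³
  aluminum alloy: M = 1.50×10⁻³
  epoxy: M = 1.24×10⁻³
  copper: M = 0.556×10⁻³
Soda-lime glass has the largest M.

soda-lime glass, M = 1.62×10⁻³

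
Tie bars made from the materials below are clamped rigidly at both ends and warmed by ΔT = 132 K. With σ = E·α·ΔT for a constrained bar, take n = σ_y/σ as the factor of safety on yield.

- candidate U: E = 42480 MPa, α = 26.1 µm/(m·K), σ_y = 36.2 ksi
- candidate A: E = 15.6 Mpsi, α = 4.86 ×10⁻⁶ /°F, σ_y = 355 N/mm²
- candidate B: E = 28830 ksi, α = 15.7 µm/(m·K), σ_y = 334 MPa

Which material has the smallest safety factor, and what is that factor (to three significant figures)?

In consistent units (E in GPa, α in ×10⁻⁶/K, σ_y in MPa):
  candidate U: E = 42.48, α = 26.1, σ_y = 249.6 → σ = 146 MPa, n = 1.71
  candidate A: E = 107.6, α = 8.75, σ_y = 355.0 → σ = 124 MPa, n = 2.86
  candidate B: E = 198.8, α = 15.7, σ_y = 334.0 → σ = 412 MPa, n = 0.811
The minimum is candidate B at n = 0.811.

candidate B, n = 0.811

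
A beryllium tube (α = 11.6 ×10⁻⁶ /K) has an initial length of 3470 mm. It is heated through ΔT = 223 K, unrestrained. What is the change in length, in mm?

ΔL = α·L₀·ΔT = 11.6×10⁻⁶ × 3470 mm × 223.0 K = 8.98 mm.

8.98 mm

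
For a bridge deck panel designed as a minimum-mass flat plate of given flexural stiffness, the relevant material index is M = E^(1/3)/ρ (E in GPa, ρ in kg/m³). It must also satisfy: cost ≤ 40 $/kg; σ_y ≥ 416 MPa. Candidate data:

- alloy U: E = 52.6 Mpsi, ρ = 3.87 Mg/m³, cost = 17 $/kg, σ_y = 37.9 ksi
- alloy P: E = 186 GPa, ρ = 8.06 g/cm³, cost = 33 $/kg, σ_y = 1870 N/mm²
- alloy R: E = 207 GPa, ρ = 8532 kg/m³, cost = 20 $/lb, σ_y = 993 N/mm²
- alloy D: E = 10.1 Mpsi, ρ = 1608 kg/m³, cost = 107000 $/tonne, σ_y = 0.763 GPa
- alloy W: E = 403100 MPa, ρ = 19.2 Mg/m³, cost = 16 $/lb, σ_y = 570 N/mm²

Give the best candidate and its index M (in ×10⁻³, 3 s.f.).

Screen on constraints: cost ≤ 40 $/kg; σ_y ≥ 416 MPa. Survivors: alloy P, alloy W.
After converting to SI:
  alloy P: E = 186.0 GPa, ρ = 8060 kg/m³
  alloy W: E = 403.1 GPa, ρ = 19200 kg/m³
  alloy P: M = 0.708×10⁻³
  alloy W: M = 0.385×10⁻³
Highest index: alloy P.

alloy P, M = 0.708×10⁻³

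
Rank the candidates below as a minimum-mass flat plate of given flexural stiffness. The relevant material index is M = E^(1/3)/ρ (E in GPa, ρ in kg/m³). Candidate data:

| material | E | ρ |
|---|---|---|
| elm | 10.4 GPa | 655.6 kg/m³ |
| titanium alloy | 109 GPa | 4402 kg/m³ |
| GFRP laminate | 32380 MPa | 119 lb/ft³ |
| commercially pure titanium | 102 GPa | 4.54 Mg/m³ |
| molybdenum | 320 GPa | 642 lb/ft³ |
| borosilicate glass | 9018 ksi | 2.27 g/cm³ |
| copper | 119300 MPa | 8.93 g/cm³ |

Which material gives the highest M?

elm

After converting to SI:
  elm: E = 10.40 GPa, ρ = 655.6 kg/m³
  titanium alloy: E = 109.0 GPa, ρ = 4402 kg/m³
  GFRP laminate: E = 32.38 GPa, ρ = 1906 kg/m³
  commercially pure titanium: E = 102.0 GPa, ρ = 4540 kg/m³
  molybdenum: E = 320.0 GPa, ρ = 10280 kg/m³
  borosilicate glass: E = 62.18 GPa, ρ = 2270 kg/m³
  copper: E = 119.3 GPa, ρ = 8930 kg/m³
  elm: M = 3.33×10⁻³
  borosilicate glass: M = 1.75×10⁻³
  GFRP laminate: M = 1.67×10⁻³
  titanium alloy: M = 1.09×10⁻³
  commercially pure titanium: M = 1.03×10⁻³
  molybdenum: M = 0.665×10⁻³
  copper: M = 0.551×10⁻³
Elm ranks first.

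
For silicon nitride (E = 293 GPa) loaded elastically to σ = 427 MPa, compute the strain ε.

1.46×10⁻³

ε = σ/E = 427 / 293000 = 1.46×10⁻³.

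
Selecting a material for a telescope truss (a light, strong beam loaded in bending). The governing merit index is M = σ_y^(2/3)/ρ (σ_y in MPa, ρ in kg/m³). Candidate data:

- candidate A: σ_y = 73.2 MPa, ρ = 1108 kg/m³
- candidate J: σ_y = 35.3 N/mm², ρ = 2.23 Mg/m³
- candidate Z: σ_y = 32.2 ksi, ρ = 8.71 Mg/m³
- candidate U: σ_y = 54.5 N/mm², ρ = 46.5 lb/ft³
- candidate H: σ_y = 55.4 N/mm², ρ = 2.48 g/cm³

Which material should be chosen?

Normalizing units and computing the index:
  candidate A: σ_y = 73.20 MPa, ρ = 1108 kg/m³
  candidate J: σ_y = 35.30 MPa, ρ = 2230 kg/m³
  candidate Z: σ_y = 222.0 MPa, ρ = 8710 kg/m³
  candidate U: σ_y = 54.50 MPa, ρ = 744.9 kg/m³
  candidate H: σ_y = 55.40 MPa, ρ = 2480 kg/m³
  candidate U: M = 19.3×10⁻³
  candidate A: M = 15.8×10⁻³
  candidate H: M = 5.86×10⁻³
  candidate J: M = 4.83×10⁻³
  candidate Z: M = 4.21×10⁻³
The maximum is for candidate U.

candidate U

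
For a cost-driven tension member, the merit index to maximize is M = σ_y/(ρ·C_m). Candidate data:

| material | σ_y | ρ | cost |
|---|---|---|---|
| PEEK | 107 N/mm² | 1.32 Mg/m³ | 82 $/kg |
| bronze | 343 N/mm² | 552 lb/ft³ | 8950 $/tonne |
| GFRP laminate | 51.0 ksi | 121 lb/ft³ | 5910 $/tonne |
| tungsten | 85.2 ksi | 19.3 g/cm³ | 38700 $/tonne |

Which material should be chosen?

Putting every candidate on a common basis:
  PEEK: σ_y = 107.0 MPa, ρ = 1320 kg/m³, cost = 82.00 $/kg
  bronze: σ_y = 343.0 MPa, ρ = 8842 kg/m³, cost = 8.950 $/kg
  GFRP laminate: σ_y = 351.6 MPa, ρ = 1938 kg/m³, cost = 5.910 $/kg
  tungsten: σ_y = 587.4 MPa, ρ = 19300 kg/m³, cost = 38.70 $/kg
  GFRP laminate: M = 30.7 kN·m per $
  bronze: M = 4.33 kN·m per $
  PEEK: M = 0.989 kN·m per $
  tungsten: M = 0.786 kN·m per $
Highest index: GFRP laminate.

GFRP laminate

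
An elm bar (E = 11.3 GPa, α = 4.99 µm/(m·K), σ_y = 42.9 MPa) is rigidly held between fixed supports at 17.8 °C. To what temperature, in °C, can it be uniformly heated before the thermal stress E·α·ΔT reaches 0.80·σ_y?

E·α·ΔT = 34.32 MPa ⇒ ΔT = 34.32 / (11.30×10³ × 4.99×10⁻⁶) = 608.7 K.
T = 17.8 + 608.7 = 626.5 °C.

626 °C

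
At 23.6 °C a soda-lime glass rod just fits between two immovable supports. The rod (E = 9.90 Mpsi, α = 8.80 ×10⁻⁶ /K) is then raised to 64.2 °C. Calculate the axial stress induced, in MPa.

E = 9.90 Mpsi = 68.26 GPa.
ΔT = 40.60 K. Constrained thermal stress σ = E·α·ΔT = 68.26×10³ MPa × 8.80×10⁻⁶ × 40.60 = 24.4 MPa (compressive).

24.4 MPa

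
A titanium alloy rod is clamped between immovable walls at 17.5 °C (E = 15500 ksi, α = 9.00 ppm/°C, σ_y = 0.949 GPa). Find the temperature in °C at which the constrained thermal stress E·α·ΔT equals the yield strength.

1000 °C

E = 15500 ksi = 106.9 GPa.
σ_y = 0.949 GPa = 949.0 MPa.
E·α·ΔT = 949.0 MPa ⇒ ΔT = 949.0 / (106.9×10³ × 9.00×10⁻⁶) = 986.7 K.
T = 17.5 + 986.7 = 1004 °C.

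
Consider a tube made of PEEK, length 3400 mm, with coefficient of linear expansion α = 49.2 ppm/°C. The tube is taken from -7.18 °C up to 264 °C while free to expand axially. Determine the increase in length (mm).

45.4 mm

ΔT = 264 − (-7.18) = 271.2 K.
ΔL = α·L₀·ΔT = 49.2×10⁻⁶ × 3400 mm × 271.2 K = 45.4 mm.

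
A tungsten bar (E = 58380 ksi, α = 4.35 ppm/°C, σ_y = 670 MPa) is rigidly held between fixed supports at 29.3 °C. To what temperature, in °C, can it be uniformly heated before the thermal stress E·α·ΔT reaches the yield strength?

412 °C

E = 58380 ksi = 402.5 GPa.
E·α·ΔT = 670.0 MPa ⇒ ΔT = 670.0 / (402.5×10³ × 4.35×10⁻⁶) = 382.7 K.
T = 29.3 + 382.7 = 412.0 °C.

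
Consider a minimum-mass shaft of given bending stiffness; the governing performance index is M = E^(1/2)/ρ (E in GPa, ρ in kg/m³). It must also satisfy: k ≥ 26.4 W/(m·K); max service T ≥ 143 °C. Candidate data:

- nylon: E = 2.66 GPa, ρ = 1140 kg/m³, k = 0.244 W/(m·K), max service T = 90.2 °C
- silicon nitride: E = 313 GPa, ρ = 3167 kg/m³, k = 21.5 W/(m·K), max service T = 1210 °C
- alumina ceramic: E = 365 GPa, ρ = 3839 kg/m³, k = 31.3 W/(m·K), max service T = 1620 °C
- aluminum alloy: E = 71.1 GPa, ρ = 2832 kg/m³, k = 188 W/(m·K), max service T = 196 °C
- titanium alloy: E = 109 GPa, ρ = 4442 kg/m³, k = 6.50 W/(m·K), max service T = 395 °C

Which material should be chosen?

alumina ceramic

Screen on constraints: k ≥ 26.4 W/(m·K); max service T ≥ 143 °C. Survivors: alumina ceramic, aluminum alloy.
Per-candidate index values:
  alumina ceramic: M = 4.98×10⁻³
  aluminum alloy: M = 2.98×10⁻³
Alumina ceramic has the largest M.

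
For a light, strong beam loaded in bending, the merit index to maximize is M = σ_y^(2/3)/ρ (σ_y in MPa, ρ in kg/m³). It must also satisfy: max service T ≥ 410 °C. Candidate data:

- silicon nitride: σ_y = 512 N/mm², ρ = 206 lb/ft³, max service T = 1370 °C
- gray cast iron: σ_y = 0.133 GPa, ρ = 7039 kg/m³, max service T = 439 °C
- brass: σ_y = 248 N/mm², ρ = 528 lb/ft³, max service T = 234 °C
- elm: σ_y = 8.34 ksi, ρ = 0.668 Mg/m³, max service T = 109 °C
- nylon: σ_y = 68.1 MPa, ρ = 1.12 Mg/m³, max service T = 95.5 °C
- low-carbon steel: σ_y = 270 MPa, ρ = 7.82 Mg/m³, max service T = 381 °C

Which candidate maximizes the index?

Screen on constraints: max service T ≥ 410 °C. Survivors: silicon nitride, gray cast iron.
Normalizing units and computing the index:
  silicon nitride: σ_y = 512.0 MPa, ρ = 3300 kg/m³
  gray cast iron: σ_y = 133.0 MPa, ρ = 7039 kg/m³
  silicon nitride: M = 19.4×10⁻³
  gray cast iron: M = 3.70×10⁻³
Highest index: silicon nitride.

silicon nitride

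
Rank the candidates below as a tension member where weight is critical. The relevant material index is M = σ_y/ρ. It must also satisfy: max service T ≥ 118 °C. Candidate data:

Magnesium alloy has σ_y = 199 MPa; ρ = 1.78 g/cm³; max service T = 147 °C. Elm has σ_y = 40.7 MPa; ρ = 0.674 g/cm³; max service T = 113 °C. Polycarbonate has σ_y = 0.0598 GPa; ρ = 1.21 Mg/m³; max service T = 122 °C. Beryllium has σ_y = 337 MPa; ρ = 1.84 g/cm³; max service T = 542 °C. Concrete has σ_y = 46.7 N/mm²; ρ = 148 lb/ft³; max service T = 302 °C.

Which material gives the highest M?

beryllium

Screen on constraints: max service T ≥ 118 °C. Survivors: magnesium alloy, polycarbonate, beryllium, concrete.
Convert each candidate to consistent units, then evaluate M:
  magnesium alloy: σ_y = 199.0 MPa, ρ = 1780 kg/m³
  polycarbonate: σ_y = 59.80 MPa, ρ = 1210 kg/m³
  beryllium: σ_y = 337.0 MPa, ρ = 1840 kg/m³
  concrete: σ_y = 46.70 MPa, ρ = 2371 kg/m³
  beryllium: M = 183 kN·m/kg
  magnesium alloy: M = 112 kN·m/kg
  polycarbonate: M = 49.4 kN·m/kg
  concrete: M = 19.7 kN·m/kg
Beryllium ranks first.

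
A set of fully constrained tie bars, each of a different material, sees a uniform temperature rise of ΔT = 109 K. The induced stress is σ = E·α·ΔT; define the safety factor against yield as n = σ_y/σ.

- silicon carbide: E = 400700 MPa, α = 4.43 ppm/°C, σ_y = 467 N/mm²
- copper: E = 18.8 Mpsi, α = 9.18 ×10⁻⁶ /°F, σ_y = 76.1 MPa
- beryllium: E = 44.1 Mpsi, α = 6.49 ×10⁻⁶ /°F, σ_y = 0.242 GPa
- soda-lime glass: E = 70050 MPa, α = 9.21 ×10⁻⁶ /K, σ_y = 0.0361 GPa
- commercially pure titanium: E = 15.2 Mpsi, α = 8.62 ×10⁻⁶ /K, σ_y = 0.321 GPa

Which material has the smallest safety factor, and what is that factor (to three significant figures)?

With everything in SI (GPa, ×10⁻⁶/K, MPa):
  silicon carbide: E = 400.7, α = 4.43, σ_y = 467.0 → σ = 193 MPa, n = 2.41
  copper: E = 129.6, α = 16.5, σ_y = 76.10 → σ = 233 MPa, n = 0.326
  beryllium: E = 304.1, α = 11.7, σ_y = 242.0 → σ = 387 MPa, n = 0.625
  soda-lime glass: E = 70.05, α = 9.21, σ_y = 36.10 → σ = 70.3 MPa, n = 0.513
  commercially pure titanium: E = 104.8, α = 8.62, σ_y = 321.0 → σ = 98.5 MPa, n = 3.26
The minimum is copper at n = 0.326.

copper, n = 0.326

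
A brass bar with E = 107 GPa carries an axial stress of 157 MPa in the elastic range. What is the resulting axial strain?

1.47×10⁻³

ε = σ/E = 157 / 107000 = 1.47×10⁻³.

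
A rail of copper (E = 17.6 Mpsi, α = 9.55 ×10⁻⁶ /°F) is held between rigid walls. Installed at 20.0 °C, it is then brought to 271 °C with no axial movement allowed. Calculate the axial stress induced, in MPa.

524 MPa

E = 17.6 Mpsi = 121.3 GPa.
α = 9.55×10⁻⁶/°F × 9/5 = 17.2×10⁻⁶/K.
ΔT = 251.0 K. Constrained thermal stress σ = E·α·ΔT = 121.3×10³ MPa × 17.2×10⁻⁶ × 251.0 = 524 MPa (compressive).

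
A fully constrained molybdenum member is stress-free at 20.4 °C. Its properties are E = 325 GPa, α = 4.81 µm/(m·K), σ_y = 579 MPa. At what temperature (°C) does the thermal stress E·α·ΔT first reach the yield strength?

391 °C

E·α·ΔT = 579.0 MPa ⇒ ΔT = 579.0 / (325.0×10³ × 4.81×10⁻⁶) = 370.4 K.
T = 20.4 + 370.4 = 390.8 °C.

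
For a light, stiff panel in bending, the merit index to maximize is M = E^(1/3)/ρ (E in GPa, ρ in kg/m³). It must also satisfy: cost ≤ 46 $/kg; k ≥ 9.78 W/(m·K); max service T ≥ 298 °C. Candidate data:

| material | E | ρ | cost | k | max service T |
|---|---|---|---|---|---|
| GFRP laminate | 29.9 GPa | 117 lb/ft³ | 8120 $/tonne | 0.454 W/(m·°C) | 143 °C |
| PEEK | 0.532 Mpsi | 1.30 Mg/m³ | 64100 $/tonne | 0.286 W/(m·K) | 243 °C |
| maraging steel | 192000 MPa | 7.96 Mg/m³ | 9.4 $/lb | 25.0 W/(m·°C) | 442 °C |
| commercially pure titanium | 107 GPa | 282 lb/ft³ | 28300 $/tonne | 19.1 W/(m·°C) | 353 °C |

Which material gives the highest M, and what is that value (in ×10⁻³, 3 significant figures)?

Screen on constraints: cost ≤ 46 $/kg; k ≥ 9.78 W/(m·K); max service T ≥ 298 °C. Survivors: maraging steel, commercially pure titanium.
After converting to SI:
  maraging steel: E = 192.0 GPa, ρ = 7960 kg/m³
  commercially pure titanium: E = 107.0 GPa, ρ = 4517 kg/m³
  commercially pure titanium: M = 1.05×10⁻³
  maraging steel: M = 0.725×10⁻³
The maximum is for commercially pure titanium.

commercially pure titanium, M = 1.05×10⁻³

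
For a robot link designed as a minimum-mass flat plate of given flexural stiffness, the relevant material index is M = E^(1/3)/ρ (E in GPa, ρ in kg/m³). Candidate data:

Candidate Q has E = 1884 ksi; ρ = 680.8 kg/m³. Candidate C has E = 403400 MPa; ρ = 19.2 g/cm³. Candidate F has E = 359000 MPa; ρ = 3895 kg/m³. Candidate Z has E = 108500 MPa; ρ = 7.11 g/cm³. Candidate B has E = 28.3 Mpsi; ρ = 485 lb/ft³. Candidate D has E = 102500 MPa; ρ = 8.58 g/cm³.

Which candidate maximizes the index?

Putting every candidate on a common basis:
  candidate Q: E = 12.99 GPa, ρ = 680.8 kg/m³
  candidate C: E = 403.4 GPa, ρ = 19200 kg/m³
  candidate F: E = 359.0 GPa, ρ = 3895 kg/m³
  candidate Z: E = 108.5 GPa, ρ = 7110 kg/m³
  candidate B: E = 195.1 GPa, ρ = 7769 kg/m³
  candidate D: E = 102.5 GPa, ρ = 8580 kg/m³
  candidate Q: M = 3.45×10⁻³
  candidate F: M = 1.82×10⁻³
  candidate B: M = 0.747×10⁻³
  candidate Z: M = 0.671×10⁻³
  candidate D: M = 0.545×10⁻³
  candidate C: M = 0.385×10⁻³
The maximum is for candidate Q.

candidate Q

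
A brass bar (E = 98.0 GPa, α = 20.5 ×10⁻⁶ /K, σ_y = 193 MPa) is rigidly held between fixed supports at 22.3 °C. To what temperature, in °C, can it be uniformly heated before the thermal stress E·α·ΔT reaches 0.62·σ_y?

E·α·ΔT = 119.7 MPa ⇒ ΔT = 119.7 / (98.00×10³ × 20.5×10⁻⁶) = 59.56 K.
T = 22.3 + 59.56 = 81.86 °C.

81.9 °C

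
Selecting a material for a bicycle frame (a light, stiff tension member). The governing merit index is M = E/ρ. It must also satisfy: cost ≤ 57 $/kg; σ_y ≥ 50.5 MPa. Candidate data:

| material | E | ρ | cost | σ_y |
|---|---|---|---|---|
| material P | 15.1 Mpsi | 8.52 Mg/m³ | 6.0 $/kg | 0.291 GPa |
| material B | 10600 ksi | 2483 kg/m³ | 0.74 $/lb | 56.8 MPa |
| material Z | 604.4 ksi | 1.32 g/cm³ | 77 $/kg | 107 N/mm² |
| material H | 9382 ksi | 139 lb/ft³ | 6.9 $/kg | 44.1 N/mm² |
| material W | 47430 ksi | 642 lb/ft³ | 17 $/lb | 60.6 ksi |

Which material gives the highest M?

material W

Screen on constraints: cost ≤ 57 $/kg; σ_y ≥ 50.5 MPa. Survivors: material P, material B, material W.
After converting to SI:
  material P: E = 104.1 GPa, ρ = 8520 kg/m³
  material B: E = 73.08 GPa, ρ = 2483 kg/m³
  material W: E = 327.0 GPa, ρ = 10280 kg/m³
  material W: M = 31.8 MN·m/kg
  material B: M = 29.4 MN·m/kg
  material P: M = 12.2 MN·m/kg
Material W has the largest M.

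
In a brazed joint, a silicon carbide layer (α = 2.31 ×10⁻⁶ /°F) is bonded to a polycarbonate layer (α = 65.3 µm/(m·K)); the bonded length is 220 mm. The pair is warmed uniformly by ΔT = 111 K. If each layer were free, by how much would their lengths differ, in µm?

1490 µm

silicon carbide: α = 2.31×10⁻⁶/°F × 9/5 = 4.16×10⁻⁶/K.
Δα = |4.16 − 65.3|×10⁻⁶/K = 61.1×10⁻⁶/K.
ΔL_mismatch = Δα·L·ΔT = 61.1×10⁻⁶ × 220.0 mm × 111.0 K = 1490 µm.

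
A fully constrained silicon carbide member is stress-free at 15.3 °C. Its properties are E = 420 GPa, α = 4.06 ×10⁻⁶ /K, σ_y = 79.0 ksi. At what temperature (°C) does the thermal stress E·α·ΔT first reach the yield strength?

σ_y = 79.0 ksi = 544.7 MPa.
E·α·ΔT = 544.7 MPa ⇒ ΔT = 544.7 / (420.0×10³ × 4.06×10⁻⁶) = 319.4 K.
T = 15.3 + 319.4 = 334.7 °C.

335 °C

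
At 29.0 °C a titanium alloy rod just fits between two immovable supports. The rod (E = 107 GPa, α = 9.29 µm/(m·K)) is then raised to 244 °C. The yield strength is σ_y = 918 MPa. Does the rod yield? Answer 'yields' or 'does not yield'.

does not yield

ΔT = 215.0 K. Constrained thermal stress σ = E·α·ΔT = 107.0×10³ MPa × 9.29×10⁻⁶ × 215.0 = 214 MPa (compressive).
Compare to σ_y = 918 MPa: σ < σ_y, so it does not yield.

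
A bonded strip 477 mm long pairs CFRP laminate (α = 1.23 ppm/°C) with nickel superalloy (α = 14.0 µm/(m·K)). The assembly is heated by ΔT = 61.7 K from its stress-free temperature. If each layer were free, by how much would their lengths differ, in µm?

Δα = |1.23 − 14.0|×10⁻⁶/K = 12.8×10⁻⁶/K.
ΔL_mismatch = Δα·L·ΔT = 12.8×10⁻⁶ × 477.0 mm × 61.7 K = 376 µm.

376 µm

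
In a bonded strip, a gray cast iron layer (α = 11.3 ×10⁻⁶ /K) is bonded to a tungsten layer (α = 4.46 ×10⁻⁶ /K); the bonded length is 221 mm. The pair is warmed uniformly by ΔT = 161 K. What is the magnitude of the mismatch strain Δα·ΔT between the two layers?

1.10×10⁻³

Δα = |11.3 − 4.46|×10⁻⁶/K = 6.84×10⁻⁶/K.
Mismatch strain = Δα·ΔT = 6.84×10⁻⁶ × 161.0 = 1.10×10⁻³.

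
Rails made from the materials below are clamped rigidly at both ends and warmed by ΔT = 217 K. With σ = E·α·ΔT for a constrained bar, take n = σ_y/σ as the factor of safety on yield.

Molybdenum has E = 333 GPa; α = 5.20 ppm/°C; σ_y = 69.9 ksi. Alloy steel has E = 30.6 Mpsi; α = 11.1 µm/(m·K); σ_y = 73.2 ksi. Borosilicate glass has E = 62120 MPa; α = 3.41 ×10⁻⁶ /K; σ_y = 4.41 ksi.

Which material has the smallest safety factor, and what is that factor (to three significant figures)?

borosilicate glass, n = 0.661

Converting E to GPa, α to ×10⁻⁶/K, σ_y to MPa, then σ and n for each:
  molybdenum: E = 333.0, α = 5.20, σ_y = 481.9 → σ = 376 MPa, n = 1.28
  alloy steel: E = 211.0, α = 11.1, σ_y = 504.7 → σ = 508 MPa, n = 0.993
  borosilicate glass: E = 62.12, α = 3.41, σ_y = 30.41 → σ = 46.0 MPa, n = 0.661
Smallest n: borosilicate glass with n = 0.661.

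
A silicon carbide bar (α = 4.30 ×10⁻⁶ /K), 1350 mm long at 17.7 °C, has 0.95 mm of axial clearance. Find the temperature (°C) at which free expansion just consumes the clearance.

α·L₀·ΔT = 0.95 mm ⇒ ΔT = 0.95 / (4.30×10⁻⁶ × 1350.0) = 163.7 K.
T = 17.7 + 163.7 = 181.4 °C.

181 °C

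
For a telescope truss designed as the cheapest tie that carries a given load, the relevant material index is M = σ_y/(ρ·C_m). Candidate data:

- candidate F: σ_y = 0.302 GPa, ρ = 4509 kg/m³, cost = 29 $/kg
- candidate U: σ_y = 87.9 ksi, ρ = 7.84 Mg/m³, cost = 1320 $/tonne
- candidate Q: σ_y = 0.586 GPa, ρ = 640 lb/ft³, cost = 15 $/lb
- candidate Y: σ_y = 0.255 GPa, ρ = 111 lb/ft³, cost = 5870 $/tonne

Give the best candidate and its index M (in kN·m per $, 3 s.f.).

candidate U, M = 58.6 kN·m per $

Convert each candidate to consistent units, then evaluate M:
  candidate F: σ_y = 302.0 MPa, ρ = 4509 kg/m³, cost = 29.00 $/kg
  candidate U: σ_y = 606.0 MPa, ρ = 7840 kg/m³, cost = 1.320 $/kg
  candidate Q: σ_y = 586.0 MPa, ρ = 10250 kg/m³, cost = 33.07 $/kg
  candidate Y: σ_y = 255.0 MPa, ρ = 1778 kg/m³, cost = 5.870 $/kg
  candidate U: M = 58.6 kN·m per $
  candidate Y: M = 24.4 kN·m per $
  candidate F: M = 2.31 kN·m per $
  candidate Q: M = 1.73 kN·m per $
Candidate U ranks first.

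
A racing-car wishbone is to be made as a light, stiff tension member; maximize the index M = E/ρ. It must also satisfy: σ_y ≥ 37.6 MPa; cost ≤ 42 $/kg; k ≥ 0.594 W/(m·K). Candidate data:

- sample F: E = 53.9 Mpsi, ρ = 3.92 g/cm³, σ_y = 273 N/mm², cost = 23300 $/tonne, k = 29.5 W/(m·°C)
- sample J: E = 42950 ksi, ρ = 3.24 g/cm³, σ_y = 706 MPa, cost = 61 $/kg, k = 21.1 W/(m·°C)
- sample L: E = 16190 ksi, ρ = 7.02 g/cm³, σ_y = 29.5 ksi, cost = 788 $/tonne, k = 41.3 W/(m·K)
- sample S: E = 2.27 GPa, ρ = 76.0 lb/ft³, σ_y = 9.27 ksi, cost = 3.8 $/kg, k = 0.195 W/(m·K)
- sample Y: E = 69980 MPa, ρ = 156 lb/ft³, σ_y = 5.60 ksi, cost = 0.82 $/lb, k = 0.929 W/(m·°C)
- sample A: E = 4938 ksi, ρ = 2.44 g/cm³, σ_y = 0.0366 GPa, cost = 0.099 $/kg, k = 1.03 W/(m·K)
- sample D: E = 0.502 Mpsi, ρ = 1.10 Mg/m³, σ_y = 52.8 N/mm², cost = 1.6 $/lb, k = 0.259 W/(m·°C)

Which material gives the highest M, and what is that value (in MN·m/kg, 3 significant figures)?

Screen on constraints: σ_y ≥ 37.6 MPa; cost ≤ 42 $/kg; k ≥ 0.594 W/(m·K). Survivors: sample F, sample L, sample Y.
Putting every candidate on a common basis:
  sample F: E = 371.6 GPa, ρ = 3920 kg/m³
  sample L: E = 111.6 GPa, ρ = 7020 kg/m³
  sample Y: E = 69.98 GPa, ρ = 2499 kg/m³
  sample F: M = 94.8 MN·m/kg
  sample Y: M = 28.0 MN·m/kg
  sample L: M = 15.9 MN·m/kg
The maximum is for sample F.

sample F, M = 94.8 MN·m/kg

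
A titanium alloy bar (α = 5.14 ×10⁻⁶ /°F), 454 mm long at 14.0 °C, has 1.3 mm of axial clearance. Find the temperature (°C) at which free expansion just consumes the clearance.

α = 5.14×10⁻⁶/°F × 9/5 = 9.25×10⁻⁶/K.
α·L₀·ΔT = 1.3 mm ⇒ ΔT = 1.3 / (9.25×10⁻⁶ × 454.0) = 309.5 K.
T = 14.0 + 309.5 = 323.5 °C.

323 °C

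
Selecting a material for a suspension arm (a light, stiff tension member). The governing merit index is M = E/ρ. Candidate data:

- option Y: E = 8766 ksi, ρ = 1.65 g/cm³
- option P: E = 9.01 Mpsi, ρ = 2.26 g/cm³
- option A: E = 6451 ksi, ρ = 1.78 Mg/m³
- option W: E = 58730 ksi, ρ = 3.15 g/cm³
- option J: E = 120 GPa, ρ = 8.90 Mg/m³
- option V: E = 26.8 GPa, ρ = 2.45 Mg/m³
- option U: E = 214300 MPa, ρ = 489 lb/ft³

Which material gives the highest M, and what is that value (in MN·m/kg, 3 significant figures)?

Normalizing units and computing the index:
  option Y: E = 60.44 GPa, ρ = 1650 kg/m³
  option P: E = 62.12 GPa, ρ = 2260 kg/m³
  option A: E = 44.48 GPa, ρ = 1780 kg/m³
  option W: E = 404.9 GPa, ρ = 3150 kg/m³
  option J: E = 120.0 GPa, ρ = 8900 kg/m³
  option V: E = 26.80 GPa, ρ = 2450 kg/m³
  option U: E = 214.3 GPa, ρ = 7833 kg/m³
  option W: M = 129 MN·m/kg
  option Y: M = 36.6 MN·m/kg
  option P: M = 27.5 MN·m/kg
  option U: M = 27.4 MN·m/kg
  option A: M = 25.0 MN·m/kg
  option J: M = 13.5 MN·m/kg
  option V: M = 10.9 MN·m/kg
Option W ranks first.

option W, M = 129 MN·m/kg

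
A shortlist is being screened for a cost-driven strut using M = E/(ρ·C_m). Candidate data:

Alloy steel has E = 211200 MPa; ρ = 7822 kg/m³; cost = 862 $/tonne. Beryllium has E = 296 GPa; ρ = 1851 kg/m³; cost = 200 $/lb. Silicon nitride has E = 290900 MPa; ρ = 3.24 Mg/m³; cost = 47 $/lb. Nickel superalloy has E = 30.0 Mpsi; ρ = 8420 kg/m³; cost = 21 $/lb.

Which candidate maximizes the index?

After converting to SI:
  alloy steel: E = 211.2 GPa, ρ = 7822 kg/m³, cost = 0.8620 $/kg
  beryllium: E = 296.0 GPa, ρ = 1851 kg/m³, cost = 440.9 $/kg
  silicon nitride: E = 290.9 GPa, ρ = 3240 kg/m³, cost = 103.6 $/kg
  nickel superalloy: E = 206.8 GPa, ρ = 8420 kg/m³, cost = 46.30 $/kg
  alloy steel: M = 31.3 MN·m per $
  silicon nitride: M = 0.867 MN·m per $
  nickel superalloy: M = 0.531 MN·m per $
  beryllium: M = 0.363 MN·m per $
Alloy steel has the largest M.

alloy steel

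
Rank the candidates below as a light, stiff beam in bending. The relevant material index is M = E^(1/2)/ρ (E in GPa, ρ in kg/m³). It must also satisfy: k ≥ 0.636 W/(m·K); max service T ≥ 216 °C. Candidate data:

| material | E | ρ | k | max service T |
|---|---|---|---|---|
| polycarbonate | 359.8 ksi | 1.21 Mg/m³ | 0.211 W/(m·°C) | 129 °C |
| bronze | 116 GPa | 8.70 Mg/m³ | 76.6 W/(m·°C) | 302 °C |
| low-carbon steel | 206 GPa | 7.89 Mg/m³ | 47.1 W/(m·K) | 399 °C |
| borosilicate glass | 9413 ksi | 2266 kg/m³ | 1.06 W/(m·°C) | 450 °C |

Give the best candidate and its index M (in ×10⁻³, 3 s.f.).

borosilicate glass, M = 3.56×10⁻³

Screen on constraints: k ≥ 0.636 W/(m·K); max service T ≥ 216 °C. Survivors: bronze, low-carbon steel, borosilicate glass.
In SI units:
  bronze: E = 116.0 GPa, ρ = 8700 kg/m³
  low-carbon steel: E = 206.0 GPa, ρ = 7890 kg/m³
  borosilicate glass: E = 64.90 GPa, ρ = 2266 kg/m³
  borosilicate glass: M = 3.56×10⁻³
  low-carbon steel: M = 1.82×10⁻³
  bronze: M = 1.24×10⁻³
Highest index: borosilicate glass.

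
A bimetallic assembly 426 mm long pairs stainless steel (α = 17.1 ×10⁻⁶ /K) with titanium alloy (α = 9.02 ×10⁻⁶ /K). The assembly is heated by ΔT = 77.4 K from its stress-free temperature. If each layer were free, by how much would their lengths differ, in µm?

Δα = |17.1 − 9.02|×10⁻⁶/K = 8.08×10⁻⁶/K.
ΔL_mismatch = Δα·L·ΔT = 8.08×10⁻⁶ × 426.0 mm × 77.4 K = 266 µm.

266 µm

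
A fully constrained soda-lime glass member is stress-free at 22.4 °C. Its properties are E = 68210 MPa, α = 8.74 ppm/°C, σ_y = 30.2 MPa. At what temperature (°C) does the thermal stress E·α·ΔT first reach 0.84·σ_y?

65.0 °C

E = 68210 MPa = 68.21 GPa.
E·α·ΔT = 25.37 MPa ⇒ ΔT = 25.37 / (68.21×10³ × 8.74×10⁻⁶) = 42.55 K.
T = 22.4 + 42.55 = 64.95 °C.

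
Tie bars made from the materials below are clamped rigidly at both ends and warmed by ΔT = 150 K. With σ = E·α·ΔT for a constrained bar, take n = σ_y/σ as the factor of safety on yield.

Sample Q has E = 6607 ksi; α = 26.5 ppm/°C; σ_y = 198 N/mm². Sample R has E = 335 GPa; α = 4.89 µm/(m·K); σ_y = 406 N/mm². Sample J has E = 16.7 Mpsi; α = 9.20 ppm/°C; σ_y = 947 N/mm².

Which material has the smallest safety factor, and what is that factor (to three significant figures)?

sample Q, n = 1.09

Converting E to GPa, α to ×10⁻⁶/K, σ_y to MPa, then σ and n for each:
  sample Q: E = 45.55, α = 26.5, σ_y = 198.0 → σ = 181 MPa, n = 1.09
  sample R: E = 335.0, α = 4.89, σ_y = 406.0 → σ = 246 MPa, n = 1.65
  sample J: E = 115.1, α = 9.20, σ_y = 947.0 → σ = 159 MPa, n = 5.96
Smallest n: sample Q with n = 1.09.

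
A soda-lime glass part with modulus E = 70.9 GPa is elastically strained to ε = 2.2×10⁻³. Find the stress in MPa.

σ = E·ε = 70900 MPa × 2.2×10⁻³ = 156 MPa.

156 MPa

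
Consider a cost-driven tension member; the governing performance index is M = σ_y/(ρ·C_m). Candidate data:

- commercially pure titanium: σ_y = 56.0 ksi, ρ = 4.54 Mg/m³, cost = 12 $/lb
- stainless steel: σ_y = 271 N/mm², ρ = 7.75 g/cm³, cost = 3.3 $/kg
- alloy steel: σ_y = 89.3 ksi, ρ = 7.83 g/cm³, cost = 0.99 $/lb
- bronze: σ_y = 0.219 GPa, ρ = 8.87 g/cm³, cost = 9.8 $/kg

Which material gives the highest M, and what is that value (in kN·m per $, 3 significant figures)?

alloy steel, M = 36.0 kN·m per $

In SI units:
  commercially pure titanium: σ_y = 386.1 MPa, ρ = 4540 kg/m³, cost = 26.46 $/kg
  stainless steel: σ_y = 271.0 MPa, ρ = 7750 kg/m³, cost = 3.300 $/kg
  alloy steel: σ_y = 615.7 MPa, ρ = 7830 kg/m³, cost = 2.183 $/kg
  bronze: σ_y = 219.0 MPa, ρ = 8870 kg/m³, cost = 9.800 $/kg
  alloy steel: M = 36.0 kN·m per $
  stainless steel: M = 10.6 kN·m per $
  commercially pure titanium: M = 3.21 kN·m per $
  bronze: M = 2.52 kN·m per $
The maximum is for alloy steel.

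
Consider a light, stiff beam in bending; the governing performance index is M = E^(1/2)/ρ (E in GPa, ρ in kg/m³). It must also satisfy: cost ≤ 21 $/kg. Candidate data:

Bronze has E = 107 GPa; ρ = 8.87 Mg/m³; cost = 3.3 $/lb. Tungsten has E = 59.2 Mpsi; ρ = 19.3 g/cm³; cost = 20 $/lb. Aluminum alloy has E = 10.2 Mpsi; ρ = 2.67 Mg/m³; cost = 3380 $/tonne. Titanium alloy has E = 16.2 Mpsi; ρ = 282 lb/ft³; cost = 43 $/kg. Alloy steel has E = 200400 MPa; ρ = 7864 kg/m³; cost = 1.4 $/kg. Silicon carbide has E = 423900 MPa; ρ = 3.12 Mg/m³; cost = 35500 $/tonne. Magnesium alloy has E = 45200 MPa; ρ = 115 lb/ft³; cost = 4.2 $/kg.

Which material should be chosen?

magnesium alloy

Screen on constraints: cost ≤ 21 $/kg. Survivors: bronze, aluminum alloy, alloy steel, magnesium alloy.
In SI units:
  bronze: E = 107.0 GPa, ρ = 8870 kg/m³
  aluminum alloy: E = 70.33 GPa, ρ = 2670 kg/m³
  alloy steel: E = 200.4 GPa, ρ = 7864 kg/m³
  magnesium alloy: E = 45.20 GPa, ρ = 1842 kg/m³
  magnesium alloy: M = 3.65×10⁻³
  aluminum alloy: M = 3.14×10⁻³
  alloy steel: M = 1.80×10⁻³
  bronze: M = 1.17×10⁻³
Highest index: magnesium alloy.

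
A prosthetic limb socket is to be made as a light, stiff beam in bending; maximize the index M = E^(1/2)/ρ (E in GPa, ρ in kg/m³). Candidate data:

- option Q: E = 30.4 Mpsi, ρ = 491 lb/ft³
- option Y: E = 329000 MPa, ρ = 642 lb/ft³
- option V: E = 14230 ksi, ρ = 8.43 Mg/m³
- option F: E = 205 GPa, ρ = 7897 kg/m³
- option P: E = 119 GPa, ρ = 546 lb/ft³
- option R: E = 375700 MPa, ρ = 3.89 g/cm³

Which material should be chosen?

Convert each candidate to consistent units, then evaluate M:
  option Q: E = 209.6 GPa, ρ = 7865 kg/m³
  option Y: E = 329.0 GPa, ρ = 10280 kg/m³
  option V: E = 98.11 GPa, ρ = 8430 kg/m³
  option F: E = 205.0 GPa, ρ = 7897 kg/m³
  option P: E = 119.0 GPa, ρ = 8746 kg/m³
  option R: E = 375.7 GPa, ρ = 3890 kg/m³
  option R: M = 4.98×10⁻³
  option Q: M = 1.84×10⁻³
  option F: M = 1.81×10⁻³
  option Y: M = 1.76×10⁻³
  option P: M = 1.25×10⁻³
  option V: M = 1.17×10⁻³
The maximum is for option R.

option R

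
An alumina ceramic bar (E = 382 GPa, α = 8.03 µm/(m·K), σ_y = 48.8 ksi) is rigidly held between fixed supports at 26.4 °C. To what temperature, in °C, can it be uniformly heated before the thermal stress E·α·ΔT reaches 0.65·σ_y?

97.7 °C

σ_y = 48.8 ksi = 336.5 MPa.
E·α·ΔT = 218.7 MPa ⇒ ΔT = 218.7 / (382.0×10³ × 8.03×10⁻⁶) = 71.30 K.
T = 26.4 + 71.30 = 97.70 °C.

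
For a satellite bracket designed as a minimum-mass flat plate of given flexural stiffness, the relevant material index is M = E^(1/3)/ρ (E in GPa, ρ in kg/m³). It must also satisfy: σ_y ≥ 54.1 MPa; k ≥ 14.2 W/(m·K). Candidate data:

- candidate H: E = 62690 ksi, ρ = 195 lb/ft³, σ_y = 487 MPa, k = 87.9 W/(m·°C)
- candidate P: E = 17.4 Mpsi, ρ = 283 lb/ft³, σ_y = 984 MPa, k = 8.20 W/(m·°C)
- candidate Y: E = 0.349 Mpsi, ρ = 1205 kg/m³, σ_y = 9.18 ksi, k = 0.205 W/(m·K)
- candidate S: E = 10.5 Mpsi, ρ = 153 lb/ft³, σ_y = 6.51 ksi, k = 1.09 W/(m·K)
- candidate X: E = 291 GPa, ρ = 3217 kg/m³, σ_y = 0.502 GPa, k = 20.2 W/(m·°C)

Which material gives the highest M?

candidate H

Screen on constraints: σ_y ≥ 54.1 MPa; k ≥ 14.2 W/(m·K). Survivors: candidate H, candidate X.
Normalizing units and computing the index:
  candidate H: E = 432.2 GPa, ρ = 3124 kg/m³
  candidate X: E = 291.0 GPa, ρ = 3217 kg/m³
  candidate H: M = 2.42×10⁻³
  candidate X: M = 2.06×10⁻³
Highest index: candidate H.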